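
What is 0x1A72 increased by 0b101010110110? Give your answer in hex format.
Convert 0x1A72 (hexadecimal) → 1×4096 + 10×256 + 7×16 + 2 = 6770 (decimal)
Convert 0b101010110110 (binary) → 2048 + 512 + 128 + 32 + 16 + 4 + 2 = 2742 (decimal)
Compute 6770 + 2742 = 9512
Convert 9512 (decimal) → 9512 = 2×4096 + 5×256 + 2×16 + 8 → 0x2528 (hexadecimal)
0x2528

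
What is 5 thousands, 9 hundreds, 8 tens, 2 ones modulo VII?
Convert 5 thousands, 9 hundreds, 8 tens, 2 ones (place-value notation) → 5×1000 + 9×100 + 8×10 + 2 = 5982 (decimal)
Convert VII (Roman numeral) → 5 + 1 + 1 = 7 (decimal)
Compute 5982 mod 7 = 4
4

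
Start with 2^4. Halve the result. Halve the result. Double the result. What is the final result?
Convert 2^4 (power) → 16 (decimal)
Start: 16
16 ÷ 2 = 8
8 ÷ 2 = 4
4 × 2 = 8
8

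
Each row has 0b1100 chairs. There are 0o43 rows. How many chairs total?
Convert 0b1100 (binary) → 8 + 4 = 12 (decimal)
Convert 0o43 (octal) → 4×8 + 3 = 35 (decimal)
Compute 12 × 35 = 420
420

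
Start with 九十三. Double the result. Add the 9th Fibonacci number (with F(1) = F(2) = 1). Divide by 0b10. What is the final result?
Convert 九十三 (Chinese numeral) → 9×10 + 3 = 93 (decimal)
Start: 93
93 × 2 = 186
Convert the 9th Fibonacci number (with F(1) = F(2) = 1) (Fibonacci index) → 1, 1, 2, 3, 5, 8, 13, 21, 34 → 34 (decimal)
186 + 34 = 220
Convert 0b10 (binary) → 2 (decimal)
220 ÷ 2 = 110
110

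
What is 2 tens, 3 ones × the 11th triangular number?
Convert 2 tens, 3 ones (place-value notation) → 2×10 + 3 = 23 (decimal)
Convert the 11th triangular number (triangular index) → 11×12/2 = 66 (decimal)
Compute 23 × 66 = 1518
1518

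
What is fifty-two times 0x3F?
Convert fifty-two (English words) → 52 (decimal)
Convert 0x3F (hexadecimal) → 3×16 + 15 = 63 (decimal)
Compute 52 × 63 = 3276
3276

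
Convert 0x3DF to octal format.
Convert 0x3DF (hexadecimal) → 3×256 + 13×16 + 15 = 991 (decimal)
Convert 991 (decimal) → 991 = 1×512 + 7×64 + 3×8 + 7 → 0o1737 (octal)
0o1737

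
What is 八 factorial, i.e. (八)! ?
Convert 八 (Chinese numeral) → 8 (decimal)
Compute 8! = 40320
40320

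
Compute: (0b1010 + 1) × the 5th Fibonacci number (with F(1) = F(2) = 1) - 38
Convert 0b1010 (binary) → 8 + 2 = 10 (decimal)
Convert the 5th Fibonacci number (with F(1) = F(2) = 1) (Fibonacci index) → 1, 1, 2, 3, 5 → 5 (decimal)
Expression in decimal: (10 + 1) × 5 - 38
Parentheses first: 10 + 1 = 11
Multiply: 11 × 5 = 55
Subtract: 55 - 38 = 17
17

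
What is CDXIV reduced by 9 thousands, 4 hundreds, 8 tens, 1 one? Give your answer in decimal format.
Convert CDXIV (Roman numeral) → 400 + 10 + 4 = 414 (decimal)
Convert 9 thousands, 4 hundreds, 8 tens, 1 one (place-value notation) → 9×1000 + 4×100 + 8×10 + 1 = 9481 (decimal)
Compute 414 - 9481 = -9067
-9067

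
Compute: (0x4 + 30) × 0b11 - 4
Convert 0x4 (hexadecimal) → 4 (decimal)
Convert 0b11 (binary) → 2 + 1 = 3 (decimal)
Expression in decimal: (4 + 30) × 3 - 4
Parentheses first: 4 + 30 = 34
Multiply: 34 × 3 = 102
Subtract: 102 - 4 = 98
98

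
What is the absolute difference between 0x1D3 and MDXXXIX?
Convert 0x1D3 (hexadecimal) → 1×256 + 13×16 + 3 = 467 (decimal)
Convert MDXXXIX (Roman numeral) → 1000 + 500 + 10 + 10 + 10 + 9 = 1539 (decimal)
Compute |467 - 1539| = 1072
1072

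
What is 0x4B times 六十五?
Convert 0x4B (hexadecimal) → 4×16 + 11 = 75 (decimal)
Convert 六十五 (Chinese numeral) → 6×10 + 5 = 65 (decimal)
Compute 75 × 65 = 4875
4875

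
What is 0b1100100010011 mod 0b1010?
Convert 0b1100100010011 (binary) → 4096 + 2048 + 256 + 16 + 2 + 1 = 6419 (decimal)
Convert 0b1010 (binary) → 8 + 2 = 10 (decimal)
Compute 6419 mod 10 = 9
9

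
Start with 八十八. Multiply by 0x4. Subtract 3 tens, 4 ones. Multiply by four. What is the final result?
Convert 八十八 (Chinese numeral) → 8×10 + 8 = 88 (decimal)
Start: 88
Convert 0x4 (hexadecimal) → 4 (decimal)
88 × 4 = 352
Convert 3 tens, 4 ones (place-value notation) → 3×10 + 4 = 34 (decimal)
352 - 34 = 318
Convert four (English words) → 4 (decimal)
318 × 4 = 1272
1272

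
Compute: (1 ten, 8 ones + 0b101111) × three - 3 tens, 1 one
Convert 1 ten, 8 ones (place-value notation) → 1×10 + 8 = 18 (decimal)
Convert 0b101111 (binary) → 32 + 8 + 4 + 2 + 1 = 47 (decimal)
Convert three (English words) → 3 (decimal)
Convert 3 tens, 1 one (place-value notation) → 3×10 + 1 = 31 (decimal)
Expression in decimal: (18 + 47) × 3 - 31
Parentheses first: 18 + 47 = 65
Multiply: 65 × 3 = 195
Subtract: 195 - 31 = 164
164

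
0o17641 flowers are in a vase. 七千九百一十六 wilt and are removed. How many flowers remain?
Convert 0o17641 (octal) → 1×4096 + 7×512 + 6×64 + 4×8 + 1 = 8097 (decimal)
Convert 七千九百一十六 (Chinese numeral) → 7×1000 + 9×100 + 1×10 + 6 = 7916 (decimal)
Compute 8097 - 7916 = 181
181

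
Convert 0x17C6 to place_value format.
Convert 0x17C6 (hexadecimal) → 1×4096 + 7×256 + 12×16 + 6 = 6086 (decimal)
Convert 6086 (decimal) → 6086 = 6×1000 + 8×10 + 6 → 6 thousands, 8 tens, 6 ones (place-value notation)
6 thousands, 8 tens, 6 ones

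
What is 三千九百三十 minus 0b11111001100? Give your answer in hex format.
Convert 三千九百三十 (Chinese numeral) → 3×1000 + 9×100 + 3×10 = 3930 (decimal)
Convert 0b11111001100 (binary) → 1024 + 512 + 256 + 128 + 64 + 8 + 4 = 1996 (decimal)
Compute 3930 - 1996 = 1934
Convert 1934 (decimal) → 1934 = 7×256 + 8×16 + 14 → 0x78E (hexadecimal)
0x78E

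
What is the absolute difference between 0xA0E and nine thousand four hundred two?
Convert 0xA0E (hexadecimal) → 10×256 + 14 = 2574 (decimal)
Convert nine thousand four hundred two (English words) → 9×1000 + 4×100 + 2 = 9402 (decimal)
Compute |2574 - 9402| = 6828
6828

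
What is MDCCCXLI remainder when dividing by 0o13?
Convert MDCCCXLI (Roman numeral) → 1000 + 500 + 100 + 100 + 100 + 40 + 1 = 1841 (decimal)
Convert 0o13 (octal) → 1×8 + 3 = 11 (decimal)
Compute 1841 mod 11 = 4
4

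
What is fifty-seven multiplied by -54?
Convert fifty-seven (English words) → 57 (decimal)
Compute 57 × -54 = -3078
-3078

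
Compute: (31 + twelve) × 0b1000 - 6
Convert twelve (English words) → 12 (decimal)
Convert 0b1000 (binary) → 8 (decimal)
Expression in decimal: (31 + 12) × 8 - 6
Parentheses first: 31 + 12 = 43
Multiply: 43 × 8 = 344
Subtract: 344 - 6 = 338
338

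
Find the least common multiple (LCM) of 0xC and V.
Convert 0xC (hexadecimal) → 12 (decimal)
Convert V (Roman numeral) → 5 (decimal)
Compute lcm(12, 5) = 60
60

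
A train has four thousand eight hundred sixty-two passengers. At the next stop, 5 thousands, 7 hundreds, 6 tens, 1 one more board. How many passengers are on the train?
Convert four thousand eight hundred sixty-two (English words) → 4×1000 + 8×100 + 62 = 4862 (decimal)
Convert 5 thousands, 7 hundreds, 6 tens, 1 one (place-value notation) → 5×1000 + 7×100 + 6×10 + 1 = 5761 (decimal)
Compute 4862 + 5761 = 10623
10623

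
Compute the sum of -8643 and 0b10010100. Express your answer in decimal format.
Convert 0b10010100 (binary) → 128 + 16 + 4 = 148 (decimal)
Compute -8643 + 148 = -8495
-8495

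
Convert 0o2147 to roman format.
Convert 0o2147 (octal) → 2×512 + 1×64 + 4×8 + 7 = 1127 (decimal)
Convert 1127 (decimal) → 1127 = 1000 + 100 + 10 + 10 + 5 + 1 + 1 → MCXXVII (Roman numeral)
MCXXVII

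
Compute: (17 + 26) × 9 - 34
Parentheses first: 17 + 26 = 43
Multiply: 43 × 9 = 387
Subtract: 387 - 34 = 353
353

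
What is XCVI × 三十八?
Convert XCVI (Roman numeral) → 90 + 5 + 1 = 96 (decimal)
Convert 三十八 (Chinese numeral) → 3×10 + 8 = 38 (decimal)
Compute 96 × 38 = 3648
3648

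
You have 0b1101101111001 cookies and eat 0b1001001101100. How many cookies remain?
Convert 0b1101101111001 (binary) → 4096 + 2048 + 512 + 256 + 64 + 32 + 16 + 8 + 1 = 7033 (decimal)
Convert 0b1001001101100 (binary) → 4096 + 512 + 64 + 32 + 8 + 4 = 4716 (decimal)
Compute 7033 - 4716 = 2317
2317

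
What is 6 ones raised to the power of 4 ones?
Convert 6 ones (place-value notation) → 6 (decimal)
Convert 4 ones (place-value notation) → 4 (decimal)
Compute 6 ^ 4 = 1296
1296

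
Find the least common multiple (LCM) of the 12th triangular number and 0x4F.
Convert the 12th triangular number (triangular index) → 12×13/2 = 78 (decimal)
Convert 0x4F (hexadecimal) → 4×16 + 15 = 79 (decimal)
Compute lcm(78, 79) = 6162
6162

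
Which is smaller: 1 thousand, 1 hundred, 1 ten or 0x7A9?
Convert 1 thousand, 1 hundred, 1 ten (place-value notation) → 1×1000 + 1×100 + 1×10 = 1110 (decimal)
Convert 0x7A9 (hexadecimal) → 7×256 + 10×16 + 9 = 1961 (decimal)
Compare 1110 vs 1961: smaller = 1110
1110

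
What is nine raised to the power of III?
Convert nine (English words) → 9 (decimal)
Convert III (Roman numeral) → 1 + 1 + 1 = 3 (decimal)
Compute 9 ^ 3 = 729
729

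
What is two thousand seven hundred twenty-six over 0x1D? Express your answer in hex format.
Convert two thousand seven hundred twenty-six (English words) → 2×1000 + 7×100 + 26 = 2726 (decimal)
Convert 0x1D (hexadecimal) → 1×16 + 13 = 29 (decimal)
Compute 2726 ÷ 29 = 94
Convert 94 (decimal) → 94 = 5×16 + 14 → 0x5E (hexadecimal)
0x5E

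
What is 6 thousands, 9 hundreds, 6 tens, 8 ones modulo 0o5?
Convert 6 thousands, 9 hundreds, 6 tens, 8 ones (place-value notation) → 6×1000 + 9×100 + 6×10 + 8 = 6968 (decimal)
Convert 0o5 (octal) → 5 (decimal)
Compute 6968 mod 5 = 3
3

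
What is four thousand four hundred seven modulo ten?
Convert four thousand four hundred seven (English words) → 4×1000 + 4×100 + 7 = 4407 (decimal)
Convert ten (English words) → 10 (decimal)
Compute 4407 mod 10 = 7
7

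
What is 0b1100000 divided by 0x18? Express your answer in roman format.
Convert 0b1100000 (binary) → 64 + 32 = 96 (decimal)
Convert 0x18 (hexadecimal) → 1×16 + 8 = 24 (decimal)
Compute 96 ÷ 24 = 4
Convert 4 (decimal) → IV (Roman numeral)
IV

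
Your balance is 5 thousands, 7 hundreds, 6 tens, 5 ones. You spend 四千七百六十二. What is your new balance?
Convert 5 thousands, 7 hundreds, 6 tens, 5 ones (place-value notation) → 5×1000 + 7×100 + 6×10 + 5 = 5765 (decimal)
Convert 四千七百六十二 (Chinese numeral) → 4×1000 + 7×100 + 6×10 + 2 = 4762 (decimal)
Compute 5765 - 4762 = 1003
1003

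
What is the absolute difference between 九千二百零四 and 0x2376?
Convert 九千二百零四 (Chinese numeral) → 9×1000 + 2×100 + 4 = 9204 (decimal)
Convert 0x2376 (hexadecimal) → 2×4096 + 3×256 + 7×16 + 6 = 9078 (decimal)
Compute |9204 - 9078| = 126
126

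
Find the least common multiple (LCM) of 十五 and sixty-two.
Convert 十五 (Chinese numeral) → 1×10 + 5 = 15 (decimal)
Convert sixty-two (English words) → 62 (decimal)
Compute lcm(15, 62) = 930
930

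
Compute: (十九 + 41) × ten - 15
Convert 十九 (Chinese numeral) → 1×10 + 9 = 19 (decimal)
Convert ten (English words) → 10 (decimal)
Expression in decimal: (19 + 41) × 10 - 15
Parentheses first: 19 + 41 = 60
Multiply: 60 × 10 = 600
Subtract: 600 - 15 = 585
585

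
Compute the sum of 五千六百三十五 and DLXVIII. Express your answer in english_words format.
Convert 五千六百三十五 (Chinese numeral) → 5×1000 + 6×100 + 3×10 + 5 = 5635 (decimal)
Convert DLXVIII (Roman numeral) → 500 + 50 + 10 + 5 + 1 + 1 + 1 = 568 (decimal)
Compute 5635 + 568 = 6203
Convert 6203 (decimal) → 6203 = 6×1000 + 2×100 + 3 → six thousand two hundred three (English words)
six thousand two hundred three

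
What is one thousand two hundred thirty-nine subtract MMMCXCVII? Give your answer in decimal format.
Convert one thousand two hundred thirty-nine (English words) → 1×1000 + 2×100 + 39 = 1239 (decimal)
Convert MMMCXCVII (Roman numeral) → 1000 + 1000 + 1000 + 100 + 90 + 5 + 1 + 1 = 3197 (decimal)
Compute 1239 - 3197 = -1958
-1958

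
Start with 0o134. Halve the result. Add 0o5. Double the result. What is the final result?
Convert 0o134 (octal) → 1×64 + 3×8 + 4 = 92 (decimal)
Start: 92
92 ÷ 2 = 46
Convert 0o5 (octal) → 5 (decimal)
46 + 5 = 51
51 × 2 = 102
102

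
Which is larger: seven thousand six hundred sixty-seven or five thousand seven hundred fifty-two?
Convert seven thousand six hundred sixty-seven (English words) → 7×1000 + 6×100 + 67 = 7667 (decimal)
Convert five thousand seven hundred fifty-two (English words) → 5×1000 + 7×100 + 52 = 5752 (decimal)
Compare 7667 vs 5752: larger = 7667
7667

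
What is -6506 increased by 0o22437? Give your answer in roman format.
Convert 0o22437 (octal) → 2×4096 + 2×512 + 4×64 + 3×8 + 7 = 9503 (decimal)
Compute -6506 + 9503 = 2997
Convert 2997 (decimal) → 2997 = 1000 + 1000 + 900 + 90 + 5 + 1 + 1 → MMCMXCVII (Roman numeral)
MMCMXCVII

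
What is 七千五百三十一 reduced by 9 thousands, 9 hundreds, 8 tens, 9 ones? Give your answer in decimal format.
Convert 七千五百三十一 (Chinese numeral) → 7×1000 + 5×100 + 3×10 + 1 = 7531 (decimal)
Convert 9 thousands, 9 hundreds, 8 tens, 9 ones (place-value notation) → 9×1000 + 9×100 + 8×10 + 9 = 9989 (decimal)
Compute 7531 - 9989 = -2458
-2458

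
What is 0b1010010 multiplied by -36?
Convert 0b1010010 (binary) → 64 + 16 + 2 = 82 (decimal)
Compute 82 × -36 = -2952
-2952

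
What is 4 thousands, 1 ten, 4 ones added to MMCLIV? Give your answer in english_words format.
Convert 4 thousands, 1 ten, 4 ones (place-value notation) → 4×1000 + 1×10 + 4 = 4014 (decimal)
Convert MMCLIV (Roman numeral) → 1000 + 1000 + 100 + 50 + 4 = 2154 (decimal)
Compute 4014 + 2154 = 6168
Convert 6168 (decimal) → 6168 = 6×1000 + 1×100 + 68 → six thousand one hundred sixty-eight (English words)
six thousand one hundred sixty-eight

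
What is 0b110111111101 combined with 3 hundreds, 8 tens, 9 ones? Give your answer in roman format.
Convert 0b110111111101 (binary) → 2048 + 1024 + 256 + 128 + 64 + 32 + 16 + 8 + 4 + 1 = 3581 (decimal)
Convert 3 hundreds, 8 tens, 9 ones (place-value notation) → 3×100 + 8×10 + 9 = 389 (decimal)
Compute 3581 + 389 = 3970
Convert 3970 (decimal) → 3970 = 1000 + 1000 + 1000 + 900 + 50 + 10 + 10 → MMMCMLXX (Roman numeral)
MMMCMLXX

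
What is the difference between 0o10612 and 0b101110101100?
Convert 0o10612 (octal) → 1×4096 + 6×64 + 1×8 + 2 = 4490 (decimal)
Convert 0b101110101100 (binary) → 2048 + 512 + 256 + 128 + 32 + 8 + 4 = 2988 (decimal)
Difference: |4490 - 2988| = 1502
1502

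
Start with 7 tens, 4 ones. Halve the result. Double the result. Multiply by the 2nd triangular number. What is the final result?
Convert 7 tens, 4 ones (place-value notation) → 7×10 + 4 = 74 (decimal)
Start: 74
74 ÷ 2 = 37
37 × 2 = 74
Convert the 2nd triangular number (triangular index) → 2×3/2 = 3 (decimal)
74 × 3 = 222
222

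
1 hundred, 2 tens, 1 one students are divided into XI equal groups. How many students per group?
Convert 1 hundred, 2 tens, 1 one (place-value notation) → 1×100 + 2×10 + 1 = 121 (decimal)
Convert XI (Roman numeral) → 10 + 1 = 11 (decimal)
Compute 121 ÷ 11 = 11
11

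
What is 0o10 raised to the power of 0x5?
Convert 0o10 (octal) → 1×8 = 8 (decimal)
Convert 0x5 (hexadecimal) → 5 (decimal)
Compute 8 ^ 5 = 32768
32768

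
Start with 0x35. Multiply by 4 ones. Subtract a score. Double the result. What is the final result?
Convert 0x35 (hexadecimal) → 3×16 + 5 = 53 (decimal)
Start: 53
Convert 4 ones (place-value notation) → 4 (decimal)
53 × 4 = 212
Convert a score (colloquial) → 20 (decimal)
212 - 20 = 192
192 × 2 = 384
384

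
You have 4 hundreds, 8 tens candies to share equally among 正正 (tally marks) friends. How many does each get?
Convert 4 hundreds, 8 tens (place-value notation) → 4×100 + 8×10 = 480 (decimal)
Convert 正正 (tally marks) → 5 + 5 = 10 (decimal)
Compute 480 ÷ 10 = 48
48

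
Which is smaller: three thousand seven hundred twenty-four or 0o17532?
Convert three thousand seven hundred twenty-four (English words) → 3×1000 + 7×100 + 24 = 3724 (decimal)
Convert 0o17532 (octal) → 1×4096 + 7×512 + 5×64 + 3×8 + 2 = 8026 (decimal)
Compare 3724 vs 8026: smaller = 3724
3724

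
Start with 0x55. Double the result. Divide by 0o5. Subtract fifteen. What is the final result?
Convert 0x55 (hexadecimal) → 5×16 + 5 = 85 (decimal)
Start: 85
85 × 2 = 170
Convert 0o5 (octal) → 5 (decimal)
170 ÷ 5 = 34
Convert fifteen (English words) → 15 (decimal)
34 - 15 = 19
19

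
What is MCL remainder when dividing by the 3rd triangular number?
Convert MCL (Roman numeral) → 1000 + 100 + 50 = 1150 (decimal)
Convert the 3rd triangular number (triangular index) → 3×4/2 = 6 (decimal)
Compute 1150 mod 6 = 4
4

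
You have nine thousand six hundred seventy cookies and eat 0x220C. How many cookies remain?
Convert nine thousand six hundred seventy (English words) → 9×1000 + 6×100 + 70 = 9670 (decimal)
Convert 0x220C (hexadecimal) → 2×4096 + 2×256 + 12 = 8716 (decimal)
Compute 9670 - 8716 = 954
954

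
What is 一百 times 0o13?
Convert 一百 (Chinese numeral) → 1×100 = 100 (decimal)
Convert 0o13 (octal) → 1×8 + 3 = 11 (decimal)
Compute 100 × 11 = 1100
1100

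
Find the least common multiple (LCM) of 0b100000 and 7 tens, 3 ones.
Convert 0b100000 (binary) → 32 (decimal)
Convert 7 tens, 3 ones (place-value notation) → 7×10 + 3 = 73 (decimal)
Compute lcm(32, 73) = 2336
2336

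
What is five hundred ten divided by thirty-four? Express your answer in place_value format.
Convert five hundred ten (English words) → 5×100 + 10 = 510 (decimal)
Convert thirty-four (English words) → 34 (decimal)
Compute 510 ÷ 34 = 15
Convert 15 (decimal) → 15 = 1×10 + 5 → 1 ten, 5 ones (place-value notation)
1 ten, 5 ones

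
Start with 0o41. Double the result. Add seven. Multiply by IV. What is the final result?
Convert 0o41 (octal) → 4×8 + 1 = 33 (decimal)
Start: 33
33 × 2 = 66
Convert seven (English words) → 7 (decimal)
66 + 7 = 73
Convert IV (Roman numeral) → 4 (decimal)
73 × 4 = 292
292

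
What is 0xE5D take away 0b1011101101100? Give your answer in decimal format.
Convert 0xE5D (hexadecimal) → 14×256 + 5×16 + 13 = 3677 (decimal)
Convert 0b1011101101100 (binary) → 4096 + 1024 + 512 + 256 + 64 + 32 + 8 + 4 = 5996 (decimal)
Compute 3677 - 5996 = -2319
-2319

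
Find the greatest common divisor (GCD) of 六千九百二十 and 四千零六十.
Convert 六千九百二十 (Chinese numeral) → 6×1000 + 9×100 + 2×10 = 6920 (decimal)
Convert 四千零六十 (Chinese numeral) → 4×1000 + 6×10 = 4060 (decimal)
Compute gcd(6920, 4060) = 20
20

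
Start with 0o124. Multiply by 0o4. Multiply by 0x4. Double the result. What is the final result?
Convert 0o124 (octal) → 1×64 + 2×8 + 4 = 84 (decimal)
Start: 84
Convert 0o4 (octal) → 4 (decimal)
84 × 4 = 336
Convert 0x4 (hexadecimal) → 4 (decimal)
336 × 4 = 1344
1344 × 2 = 2688
2688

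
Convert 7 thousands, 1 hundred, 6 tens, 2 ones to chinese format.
Convert 7 thousands, 1 hundred, 6 tens, 2 ones (place-value notation) → 7×1000 + 1×100 + 6×10 + 2 = 7162 (decimal)
Convert 7162 (decimal) → 7162 = 7×1000 + 1×100 + 6×10 + 2 → 七千一百六十二 (Chinese numeral)
七千一百六十二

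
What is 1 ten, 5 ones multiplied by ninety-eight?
Convert 1 ten, 5 ones (place-value notation) → 1×10 + 5 = 15 (decimal)
Convert ninety-eight (English words) → 98 (decimal)
Compute 15 × 98 = 1470
1470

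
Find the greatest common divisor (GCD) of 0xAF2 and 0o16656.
Convert 0xAF2 (hexadecimal) → 10×256 + 15×16 + 2 = 2802 (decimal)
Convert 0o16656 (octal) → 1×4096 + 6×512 + 6×64 + 5×8 + 6 = 7598 (decimal)
Compute gcd(2802, 7598) = 2
2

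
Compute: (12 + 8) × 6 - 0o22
Convert 0o22 (octal) → 2×8 + 2 = 18 (decimal)
Expression in decimal: (12 + 8) × 6 - 18
Parentheses first: 12 + 8 = 20
Multiply: 20 × 6 = 120
Subtract: 120 - 18 = 102
102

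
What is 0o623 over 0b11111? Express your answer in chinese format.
Convert 0o623 (octal) → 6×64 + 2×8 + 3 = 403 (decimal)
Convert 0b11111 (binary) → 16 + 8 + 4 + 2 + 1 = 31 (decimal)
Compute 403 ÷ 31 = 13
Convert 13 (decimal) → 13 = 1×10 + 3 → 十三 (Chinese numeral)
十三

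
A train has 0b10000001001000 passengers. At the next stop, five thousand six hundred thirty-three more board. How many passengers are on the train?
Convert 0b10000001001000 (binary) → 8192 + 64 + 8 = 8264 (decimal)
Convert five thousand six hundred thirty-three (English words) → 5×1000 + 6×100 + 33 = 5633 (decimal)
Compute 8264 + 5633 = 13897
13897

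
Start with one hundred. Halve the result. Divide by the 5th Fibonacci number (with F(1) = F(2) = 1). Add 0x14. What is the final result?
Convert one hundred (English words) → 1×100 = 100 (decimal)
Start: 100
100 ÷ 2 = 50
Convert the 5th Fibonacci number (with F(1) = F(2) = 1) (Fibonacci index) → 1, 1, 2, 3, 5 → 5 (decimal)
50 ÷ 5 = 10
Convert 0x14 (hexadecimal) → 1×16 + 4 = 20 (decimal)
10 + 20 = 30
30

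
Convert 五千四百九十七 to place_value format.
Convert 五千四百九十七 (Chinese numeral) → 5×1000 + 4×100 + 9×10 + 7 = 5497 (decimal)
Convert 5497 (decimal) → 5497 = 5×1000 + 4×100 + 9×10 + 7 → 5 thousands, 4 hundreds, 9 tens, 7 ones (place-value notation)
5 thousands, 4 hundreds, 9 tens, 7 ones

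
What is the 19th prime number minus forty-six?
The 19th prime number = 67
Convert forty-six (English words) → 46 (decimal)
Compute 67 - 46 = 21
21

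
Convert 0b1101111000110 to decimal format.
Convert 0b1101111000110 (binary) → 4096 + 2048 + 512 + 256 + 128 + 64 + 4 + 2 = 7110 (decimal)
7110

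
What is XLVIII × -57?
Convert XLVIII (Roman numeral) → 40 + 5 + 1 + 1 + 1 = 48 (decimal)
Compute 48 × -57 = -2736
-2736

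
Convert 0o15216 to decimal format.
Convert 0o15216 (octal) → 1×4096 + 5×512 + 2×64 + 1×8 + 6 = 6798 (decimal)
6798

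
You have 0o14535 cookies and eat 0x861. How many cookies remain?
Convert 0o14535 (octal) → 1×4096 + 4×512 + 5×64 + 3×8 + 5 = 6493 (decimal)
Convert 0x861 (hexadecimal) → 8×256 + 6×16 + 1 = 2145 (decimal)
Compute 6493 - 2145 = 4348
4348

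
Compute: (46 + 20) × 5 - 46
Parentheses first: 46 + 20 = 66
Multiply: 66 × 5 = 330
Subtract: 330 - 46 = 284
284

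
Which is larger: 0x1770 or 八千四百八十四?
Convert 0x1770 (hexadecimal) → 1×4096 + 7×256 + 7×16 = 6000 (decimal)
Convert 八千四百八十四 (Chinese numeral) → 8×1000 + 4×100 + 8×10 + 4 = 8484 (decimal)
Compare 6000 vs 8484: larger = 8484
8484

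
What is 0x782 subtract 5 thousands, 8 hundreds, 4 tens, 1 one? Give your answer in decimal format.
Convert 0x782 (hexadecimal) → 7×256 + 8×16 + 2 = 1922 (decimal)
Convert 5 thousands, 8 hundreds, 4 tens, 1 one (place-value notation) → 5×1000 + 8×100 + 4×10 + 1 = 5841 (decimal)
Compute 1922 - 5841 = -3919
-3919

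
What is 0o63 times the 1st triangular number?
Convert 0o63 (octal) → 6×8 + 3 = 51 (decimal)
Convert the 1st triangular number (triangular index) → 1×2/2 = 1 (decimal)
Compute 51 × 1 = 51
51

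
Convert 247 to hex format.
Convert 247 (decimal) → 247 = 15×16 + 7 → 0xF7 (hexadecimal)
0xF7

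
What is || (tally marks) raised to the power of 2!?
Convert || (tally marks) → 2 (decimal)
Convert 2! (factorial) → 2 (decimal)
Compute 2 ^ 2 = 4
4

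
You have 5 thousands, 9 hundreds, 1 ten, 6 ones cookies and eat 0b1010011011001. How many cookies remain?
Convert 5 thousands, 9 hundreds, 1 ten, 6 ones (place-value notation) → 5×1000 + 9×100 + 1×10 + 6 = 5916 (decimal)
Convert 0b1010011011001 (binary) → 4096 + 1024 + 128 + 64 + 16 + 8 + 1 = 5337 (decimal)
Compute 5916 - 5337 = 579
579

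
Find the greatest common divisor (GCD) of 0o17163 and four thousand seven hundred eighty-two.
Convert 0o17163 (octal) → 1×4096 + 7×512 + 1×64 + 6×8 + 3 = 7795 (decimal)
Convert four thousand seven hundred eighty-two (English words) → 4×1000 + 7×100 + 82 = 4782 (decimal)
Compute gcd(7795, 4782) = 1
1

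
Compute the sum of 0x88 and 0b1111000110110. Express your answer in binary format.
Convert 0x88 (hexadecimal) → 8×16 + 8 = 136 (decimal)
Convert 0b1111000110110 (binary) → 4096 + 2048 + 1024 + 512 + 32 + 16 + 4 + 2 = 7734 (decimal)
Compute 136 + 7734 = 7870
Convert 7870 (decimal) → 7870 = 4096 + 2048 + 1024 + 512 + 128 + 32 + 16 + 8 + 4 + 2 → 0b1111010111110 (binary)
0b1111010111110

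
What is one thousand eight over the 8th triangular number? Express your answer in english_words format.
Convert one thousand eight (English words) → 1×1000 + 8 = 1008 (decimal)
Convert the 8th triangular number (triangular index) → 8×9/2 = 36 (decimal)
Compute 1008 ÷ 36 = 28
Convert 28 (decimal) → twenty-eight (English words)
twenty-eight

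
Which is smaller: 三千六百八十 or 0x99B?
Convert 三千六百八十 (Chinese numeral) → 3×1000 + 6×100 + 8×10 = 3680 (decimal)
Convert 0x99B (hexadecimal) → 9×256 + 9×16 + 11 = 2459 (decimal)
Compare 3680 vs 2459: smaller = 2459
2459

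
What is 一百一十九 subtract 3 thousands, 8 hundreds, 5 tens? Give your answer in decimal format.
Convert 一百一十九 (Chinese numeral) → 1×100 + 1×10 + 9 = 119 (decimal)
Convert 3 thousands, 8 hundreds, 5 tens (place-value notation) → 3×1000 + 8×100 + 5×10 = 3850 (decimal)
Compute 119 - 3850 = -3731
-3731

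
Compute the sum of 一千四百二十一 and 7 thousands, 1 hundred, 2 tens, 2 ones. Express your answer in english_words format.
Convert 一千四百二十一 (Chinese numeral) → 1×1000 + 4×100 + 2×10 + 1 = 1421 (decimal)
Convert 7 thousands, 1 hundred, 2 tens, 2 ones (place-value notation) → 7×1000 + 1×100 + 2×10 + 2 = 7122 (decimal)
Compute 1421 + 7122 = 8543
Convert 8543 (decimal) → 8543 = 8×1000 + 5×100 + 43 → eight thousand five hundred forty-three (English words)
eight thousand five hundred forty-three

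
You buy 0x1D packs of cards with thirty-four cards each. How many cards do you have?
Convert thirty-four (English words) → 34 (decimal)
Convert 0x1D (hexadecimal) → 1×16 + 13 = 29 (decimal)
Compute 34 × 29 = 986
986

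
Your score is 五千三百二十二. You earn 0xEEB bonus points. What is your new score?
Convert 五千三百二十二 (Chinese numeral) → 5×1000 + 3×100 + 2×10 + 2 = 5322 (decimal)
Convert 0xEEB (hexadecimal) → 14×256 + 14×16 + 11 = 3819 (decimal)
Compute 5322 + 3819 = 9141
9141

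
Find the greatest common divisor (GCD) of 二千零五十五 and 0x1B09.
Convert 二千零五十五 (Chinese numeral) → 2×1000 + 5×10 + 5 = 2055 (decimal)
Convert 0x1B09 (hexadecimal) → 1×4096 + 11×256 + 9 = 6921 (decimal)
Compute gcd(2055, 6921) = 3
3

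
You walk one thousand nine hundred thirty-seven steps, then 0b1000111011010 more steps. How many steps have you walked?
Convert one thousand nine hundred thirty-seven (English words) → 1×1000 + 9×100 + 37 = 1937 (decimal)
Convert 0b1000111011010 (binary) → 4096 + 256 + 128 + 64 + 16 + 8 + 2 = 4570 (decimal)
Compute 1937 + 4570 = 6507
6507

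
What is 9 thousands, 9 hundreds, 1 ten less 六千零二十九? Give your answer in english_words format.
Convert 9 thousands, 9 hundreds, 1 ten (place-value notation) → 9×1000 + 9×100 + 1×10 = 9910 (decimal)
Convert 六千零二十九 (Chinese numeral) → 6×1000 + 2×10 + 9 = 6029 (decimal)
Compute 9910 - 6029 = 3881
Convert 3881 (decimal) → 3881 = 3×1000 + 8×100 + 81 → three thousand eight hundred eighty-one (English words)
three thousand eight hundred eighty-one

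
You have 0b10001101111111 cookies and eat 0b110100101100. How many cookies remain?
Convert 0b10001101111111 (binary) → 8192 + 512 + 256 + 64 + 32 + 16 + 8 + 4 + 2 + 1 = 9087 (decimal)
Convert 0b110100101100 (binary) → 2048 + 1024 + 256 + 32 + 8 + 4 = 3372 (decimal)
Compute 9087 - 3372 = 5715
5715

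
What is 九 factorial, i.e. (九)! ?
Convert 九 (Chinese numeral) → 9 (decimal)
Compute 9! = 362880
362880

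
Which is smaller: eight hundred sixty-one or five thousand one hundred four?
Convert eight hundred sixty-one (English words) → 8×100 + 61 = 861 (decimal)
Convert five thousand one hundred four (English words) → 5×1000 + 1×100 + 4 = 5104 (decimal)
Compare 861 vs 5104: smaller = 861
861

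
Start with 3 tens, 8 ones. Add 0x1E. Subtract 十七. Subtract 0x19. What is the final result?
Convert 3 tens, 8 ones (place-value notation) → 3×10 + 8 = 38 (decimal)
Start: 38
Convert 0x1E (hexadecimal) → 1×16 + 14 = 30 (decimal)
38 + 30 = 68
Convert 十七 (Chinese numeral) → 1×10 + 7 = 17 (decimal)
68 - 17 = 51
Convert 0x19 (hexadecimal) → 1×16 + 9 = 25 (decimal)
51 - 25 = 26
26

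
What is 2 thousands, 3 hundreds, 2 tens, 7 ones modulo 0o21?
Convert 2 thousands, 3 hundreds, 2 tens, 7 ones (place-value notation) → 2×1000 + 3×100 + 2×10 + 7 = 2327 (decimal)
Convert 0o21 (octal) → 2×8 + 1 = 17 (decimal)
Compute 2327 mod 17 = 15
15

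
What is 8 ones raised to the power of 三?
Convert 8 ones (place-value notation) → 8 (decimal)
Convert 三 (Chinese numeral) → 3 (decimal)
Compute 8 ^ 3 = 512
512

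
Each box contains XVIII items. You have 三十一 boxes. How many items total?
Convert XVIII (Roman numeral) → 10 + 5 + 1 + 1 + 1 = 18 (decimal)
Convert 三十一 (Chinese numeral) → 3×10 + 1 = 31 (decimal)
Compute 18 × 31 = 558
558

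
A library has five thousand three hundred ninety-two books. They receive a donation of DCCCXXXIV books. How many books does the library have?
Convert five thousand three hundred ninety-two (English words) → 5×1000 + 3×100 + 92 = 5392 (decimal)
Convert DCCCXXXIV (Roman numeral) → 500 + 100 + 100 + 100 + 10 + 10 + 10 + 4 = 834 (decimal)
Compute 5392 + 834 = 6226
6226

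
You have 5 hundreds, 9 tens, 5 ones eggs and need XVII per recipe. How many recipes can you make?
Convert 5 hundreds, 9 tens, 5 ones (place-value notation) → 5×100 + 9×10 + 5 = 595 (decimal)
Convert XVII (Roman numeral) → 10 + 5 + 1 + 1 = 17 (decimal)
Compute 595 ÷ 17 = 35
35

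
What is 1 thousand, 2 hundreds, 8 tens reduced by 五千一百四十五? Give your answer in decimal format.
Convert 1 thousand, 2 hundreds, 8 tens (place-value notation) → 1×1000 + 2×100 + 8×10 = 1280 (decimal)
Convert 五千一百四十五 (Chinese numeral) → 5×1000 + 1×100 + 4×10 + 5 = 5145 (decimal)
Compute 1280 - 5145 = -3865
-3865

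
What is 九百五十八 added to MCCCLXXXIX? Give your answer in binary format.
Convert 九百五十八 (Chinese numeral) → 9×100 + 5×10 + 8 = 958 (decimal)
Convert MCCCLXXXIX (Roman numeral) → 1000 + 100 + 100 + 100 + 50 + 10 + 10 + 10 + 9 = 1389 (decimal)
Compute 958 + 1389 = 2347
Convert 2347 (decimal) → 2347 = 2048 + 256 + 32 + 8 + 2 + 1 → 0b100100101011 (binary)
0b100100101011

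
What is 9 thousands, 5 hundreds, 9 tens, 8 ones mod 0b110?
Convert 9 thousands, 5 hundreds, 9 tens, 8 ones (place-value notation) → 9×1000 + 5×100 + 9×10 + 8 = 9598 (decimal)
Convert 0b110 (binary) → 4 + 2 = 6 (decimal)
Compute 9598 mod 6 = 4
4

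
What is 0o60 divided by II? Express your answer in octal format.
Convert 0o60 (octal) → 6×8 = 48 (decimal)
Convert II (Roman numeral) → 1 + 1 = 2 (decimal)
Compute 48 ÷ 2 = 24
Convert 24 (decimal) → 24 = 3×8 → 0o30 (octal)
0o30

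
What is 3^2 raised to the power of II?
Convert 3^2 (power) → 9 (decimal)
Convert II (Roman numeral) → 1 + 1 = 2 (decimal)
Compute 9 ^ 2 = 81
81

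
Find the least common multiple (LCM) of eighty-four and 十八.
Convert eighty-four (English words) → 84 (decimal)
Convert 十八 (Chinese numeral) → 1×10 + 8 = 18 (decimal)
Compute lcm(84, 18) = 252
252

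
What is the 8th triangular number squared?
The 8th triangular number = 8×9/2 = 36
Compute 36² = 36 × 36 = 1296
1296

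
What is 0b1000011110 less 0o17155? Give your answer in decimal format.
Convert 0b1000011110 (binary) → 512 + 16 + 8 + 4 + 2 = 542 (decimal)
Convert 0o17155 (octal) → 1×4096 + 7×512 + 1×64 + 5×8 + 5 = 7789 (decimal)
Compute 542 - 7789 = -7247
-7247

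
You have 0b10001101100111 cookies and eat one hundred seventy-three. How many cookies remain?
Convert 0b10001101100111 (binary) → 8192 + 512 + 256 + 64 + 32 + 4 + 2 + 1 = 9063 (decimal)
Convert one hundred seventy-three (English words) → 1×100 + 73 = 173 (decimal)
Compute 9063 - 173 = 8890
8890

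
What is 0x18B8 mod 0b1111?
Convert 0x18B8 (hexadecimal) → 1×4096 + 8×256 + 11×16 + 8 = 6328 (decimal)
Convert 0b1111 (binary) → 8 + 4 + 2 + 1 = 15 (decimal)
Compute 6328 mod 15 = 13
13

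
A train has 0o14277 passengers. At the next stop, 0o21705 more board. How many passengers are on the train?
Convert 0o14277 (octal) → 1×4096 + 4×512 + 2×64 + 7×8 + 7 = 6335 (decimal)
Convert 0o21705 (octal) → 2×4096 + 1×512 + 7×64 + 5 = 9157 (decimal)
Compute 6335 + 9157 = 15492
15492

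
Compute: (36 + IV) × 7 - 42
Convert IV (Roman numeral) → 4 (decimal)
Expression in decimal: (36 + 4) × 7 - 42
Parentheses first: 36 + 4 = 40
Multiply: 40 × 7 = 280
Subtract: 280 - 42 = 238
238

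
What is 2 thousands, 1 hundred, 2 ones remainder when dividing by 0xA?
Convert 2 thousands, 1 hundred, 2 ones (place-value notation) → 2×1000 + 1×100 + 2 = 2102 (decimal)
Convert 0xA (hexadecimal) → 10 (decimal)
Compute 2102 mod 10 = 2
2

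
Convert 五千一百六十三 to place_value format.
Convert 五千一百六十三 (Chinese numeral) → 5×1000 + 1×100 + 6×10 + 3 = 5163 (decimal)
Convert 5163 (decimal) → 5163 = 5×1000 + 1×100 + 6×10 + 3 → 5 thousands, 1 hundred, 6 tens, 3 ones (place-value notation)
5 thousands, 1 hundred, 6 tens, 3 ones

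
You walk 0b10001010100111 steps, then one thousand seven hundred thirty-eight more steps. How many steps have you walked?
Convert 0b10001010100111 (binary) → 8192 + 512 + 128 + 32 + 4 + 2 + 1 = 8871 (decimal)
Convert one thousand seven hundred thirty-eight (English words) → 1×1000 + 7×100 + 38 = 1738 (decimal)
Compute 8871 + 1738 = 10609
10609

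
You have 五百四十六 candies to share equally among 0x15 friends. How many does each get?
Convert 五百四十六 (Chinese numeral) → 5×100 + 4×10 + 6 = 546 (decimal)
Convert 0x15 (hexadecimal) → 1×16 + 5 = 21 (decimal)
Compute 546 ÷ 21 = 26
26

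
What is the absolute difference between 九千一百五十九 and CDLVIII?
Convert 九千一百五十九 (Chinese numeral) → 9×1000 + 1×100 + 5×10 + 9 = 9159 (decimal)
Convert CDLVIII (Roman numeral) → 400 + 50 + 5 + 1 + 1 + 1 = 458 (decimal)
Compute |9159 - 458| = 8701
8701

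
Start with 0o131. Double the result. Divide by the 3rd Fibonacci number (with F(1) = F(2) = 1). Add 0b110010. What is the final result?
Convert 0o131 (octal) → 1×64 + 3×8 + 1 = 89 (decimal)
Start: 89
89 × 2 = 178
Convert the 3rd Fibonacci number (with F(1) = F(2) = 1) (Fibonacci index) → 1, 1, 2 → 2 (decimal)
178 ÷ 2 = 89
Convert 0b110010 (binary) → 32 + 16 + 2 = 50 (decimal)
89 + 50 = 139
139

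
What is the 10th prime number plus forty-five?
The 10th prime number = 29
Convert forty-five (English words) → 45 (decimal)
Compute 29 + 45 = 74
74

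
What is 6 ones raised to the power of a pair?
Convert 6 ones (place-value notation) → 6 (decimal)
Convert a pair (colloquial) → 2 (decimal)
Compute 6 ^ 2 = 36
36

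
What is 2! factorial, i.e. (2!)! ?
Convert 2! (factorial) → 2 (decimal)
Compute 2! = 2
2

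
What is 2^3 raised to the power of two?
Convert 2^3 (power) → 8 (decimal)
Convert two (English words) → 2 (decimal)
Compute 8 ^ 2 = 64
64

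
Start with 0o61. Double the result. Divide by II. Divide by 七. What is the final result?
Convert 0o61 (octal) → 6×8 + 1 = 49 (decimal)
Start: 49
49 × 2 = 98
Convert II (Roman numeral) → 1 + 1 = 2 (decimal)
98 ÷ 2 = 49
Convert 七 (Chinese numeral) → 7 (decimal)
49 ÷ 7 = 7
7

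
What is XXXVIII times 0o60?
Convert XXXVIII (Roman numeral) → 10 + 10 + 10 + 5 + 1 + 1 + 1 = 38 (decimal)
Convert 0o60 (octal) → 6×8 = 48 (decimal)
Compute 38 × 48 = 1824
1824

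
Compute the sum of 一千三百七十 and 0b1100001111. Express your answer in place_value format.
Convert 一千三百七十 (Chinese numeral) → 1×1000 + 3×100 + 7×10 = 1370 (decimal)
Convert 0b1100001111 (binary) → 512 + 256 + 8 + 4 + 2 + 1 = 783 (decimal)
Compute 1370 + 783 = 2153
Convert 2153 (decimal) → 2153 = 2×1000 + 1×100 + 5×10 + 3 → 2 thousands, 1 hundred, 5 tens, 3 ones (place-value notation)
2 thousands, 1 hundred, 5 tens, 3 ones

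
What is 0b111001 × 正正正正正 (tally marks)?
Convert 0b111001 (binary) → 32 + 16 + 8 + 1 = 57 (decimal)
Convert 正正正正正 (tally marks) → 5 + 5 + 5 + 5 + 5 = 25 (decimal)
Compute 57 × 25 = 1425
1425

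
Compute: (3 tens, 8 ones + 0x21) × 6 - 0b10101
Convert 3 tens, 8 ones (place-value notation) → 3×10 + 8 = 38 (decimal)
Convert 0x21 (hexadecimal) → 2×16 + 1 = 33 (decimal)
Convert 0b10101 (binary) → 16 + 4 + 1 = 21 (decimal)
Expression in decimal: (38 + 33) × 6 - 21
Parentheses first: 38 + 33 = 71
Multiply: 71 × 6 = 426
Subtract: 426 - 21 = 405
405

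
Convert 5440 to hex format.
Convert 5440 (decimal) → 5440 = 1×4096 + 5×256 + 4×16 → 0x1540 (hexadecimal)
0x1540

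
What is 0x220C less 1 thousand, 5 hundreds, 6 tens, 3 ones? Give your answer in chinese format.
Convert 0x220C (hexadecimal) → 2×4096 + 2×256 + 12 = 8716 (decimal)
Convert 1 thousand, 5 hundreds, 6 tens, 3 ones (place-value notation) → 1×1000 + 5×100 + 6×10 + 3 = 1563 (decimal)
Compute 8716 - 1563 = 7153
Convert 7153 (decimal) → 7153 = 7×1000 + 1×100 + 5×10 + 3 → 七千一百五十三 (Chinese numeral)
七千一百五十三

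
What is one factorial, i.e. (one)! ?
Convert one (English words) → 1 (decimal)
Compute 1! = 1
1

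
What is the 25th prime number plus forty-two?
The 25th prime number = 97
Convert forty-two (English words) → 42 (decimal)
Compute 97 + 42 = 139
139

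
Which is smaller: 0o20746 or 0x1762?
Convert 0o20746 (octal) → 2×4096 + 7×64 + 4×8 + 6 = 8678 (decimal)
Convert 0x1762 (hexadecimal) → 1×4096 + 7×256 + 6×16 + 2 = 5986 (decimal)
Compare 8678 vs 5986: smaller = 5986
5986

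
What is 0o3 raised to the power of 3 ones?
Convert 0o3 (octal) → 3 (decimal)
Convert 3 ones (place-value notation) → 3 (decimal)
Compute 3 ^ 3 = 27
27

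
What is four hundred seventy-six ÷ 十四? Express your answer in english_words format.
Convert four hundred seventy-six (English words) → 4×100 + 76 = 476 (decimal)
Convert 十四 (Chinese numeral) → 1×10 + 4 = 14 (decimal)
Compute 476 ÷ 14 = 34
Convert 34 (decimal) → thirty-four (English words)
thirty-four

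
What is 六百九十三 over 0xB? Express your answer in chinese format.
Convert 六百九十三 (Chinese numeral) → 6×100 + 9×10 + 3 = 693 (decimal)
Convert 0xB (hexadecimal) → 11 (decimal)
Compute 693 ÷ 11 = 63
Convert 63 (decimal) → 63 = 6×10 + 3 → 六十三 (Chinese numeral)
六十三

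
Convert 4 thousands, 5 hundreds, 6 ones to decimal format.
Convert 4 thousands, 5 hundreds, 6 ones (place-value notation) → 4×1000 + 5×100 + 6 = 4506 (decimal)
4506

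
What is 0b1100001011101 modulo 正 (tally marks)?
Convert 0b1100001011101 (binary) → 4096 + 2048 + 64 + 16 + 8 + 4 + 1 = 6237 (decimal)
Convert 正 (tally marks) → 5 (decimal)
Compute 6237 mod 5 = 2
2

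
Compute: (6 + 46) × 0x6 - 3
Convert 0x6 (hexadecimal) → 6 (decimal)
Expression in decimal: (6 + 46) × 6 - 3
Parentheses first: 6 + 46 = 52
Multiply: 52 × 6 = 312
Subtract: 312 - 3 = 309
309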